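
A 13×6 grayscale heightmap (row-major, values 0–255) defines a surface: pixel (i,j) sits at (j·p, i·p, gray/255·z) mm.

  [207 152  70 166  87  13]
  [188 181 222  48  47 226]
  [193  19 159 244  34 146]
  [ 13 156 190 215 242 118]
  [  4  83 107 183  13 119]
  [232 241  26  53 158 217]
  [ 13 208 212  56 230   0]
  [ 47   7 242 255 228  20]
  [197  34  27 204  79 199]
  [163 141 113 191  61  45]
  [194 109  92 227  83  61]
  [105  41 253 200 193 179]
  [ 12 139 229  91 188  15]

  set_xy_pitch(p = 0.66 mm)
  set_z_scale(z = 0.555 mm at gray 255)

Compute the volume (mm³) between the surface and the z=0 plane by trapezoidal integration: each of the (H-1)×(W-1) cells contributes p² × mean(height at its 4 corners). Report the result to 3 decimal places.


7.650

height_mm = gray/255 × 0.555; cell vol = 0.66² × mean(4 corners)
unit = 0.66² × 0.555 / (4×255) = 0.000237018 mm³ per gray-sum
row 0: Σ corner-gray over 5 cells = 2580  → 0.6115
row 1: Σ corner-gray over 5 cells = 2661  → 0.6307
row 2: Σ corner-gray over 5 cells = 2988  → 0.7082
row 3: Σ corner-gray over 5 cells = 2632  → 0.6238
row 4: Σ corner-gray over 5 cells = 2300  → 0.5451
row 5: Σ corner-gray over 5 cells = 2830  → 0.6708
row 6: Σ corner-gray over 5 cells = 2956  → 0.7006
row 7: Σ corner-gray over 5 cells = 2615  → 0.6198
row 8: Σ corner-gray over 5 cells = 2304  → 0.5461
row 9: Σ corner-gray over 5 cells = 2497  → 0.5918
row 10: Σ corner-gray over 5 cells = 2935  → 0.6956
row 11: Σ corner-gray over 5 cells = 2979  → 0.7061
Σ rows: total corner-gray = 32277  → 7.6502 mm³


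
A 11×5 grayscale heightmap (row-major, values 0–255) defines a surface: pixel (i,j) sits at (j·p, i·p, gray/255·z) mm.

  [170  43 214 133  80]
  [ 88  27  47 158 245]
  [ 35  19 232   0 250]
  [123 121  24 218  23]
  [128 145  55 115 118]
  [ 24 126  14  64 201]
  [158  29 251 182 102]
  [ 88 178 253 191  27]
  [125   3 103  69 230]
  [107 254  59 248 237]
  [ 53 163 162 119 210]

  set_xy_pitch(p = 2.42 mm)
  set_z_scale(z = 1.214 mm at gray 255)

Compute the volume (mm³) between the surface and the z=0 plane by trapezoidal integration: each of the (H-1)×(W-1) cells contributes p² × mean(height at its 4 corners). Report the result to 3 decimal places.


height_mm = gray/255 × 1.214; cell vol = 2.42² × mean(4 corners)
unit = 2.42² × 1.214 / (4×255) = 0.00697026 mm³ per gray-sum
row 0: Σ corner-gray over 4 cells = 1827  → 12.7347
row 1: Σ corner-gray over 4 cells = 1584  → 11.0409
row 2: Σ corner-gray over 4 cells = 1659  → 11.5637
row 3: Σ corner-gray over 4 cells = 1748  → 12.1840
row 4: Σ corner-gray over 4 cells = 1509  → 10.5181
row 5: Σ corner-gray over 4 cells = 1817  → 12.6650
row 6: Σ corner-gray over 4 cells = 2543  → 17.7254
row 7: Σ corner-gray over 4 cells = 2064  → 14.3866
row 8: Σ corner-gray over 4 cells = 2171  → 15.1324
row 9: Σ corner-gray over 4 cells = 2617  → 18.2412
Σ rows: total corner-gray = 19539  → 136.1920 mm³

136.192


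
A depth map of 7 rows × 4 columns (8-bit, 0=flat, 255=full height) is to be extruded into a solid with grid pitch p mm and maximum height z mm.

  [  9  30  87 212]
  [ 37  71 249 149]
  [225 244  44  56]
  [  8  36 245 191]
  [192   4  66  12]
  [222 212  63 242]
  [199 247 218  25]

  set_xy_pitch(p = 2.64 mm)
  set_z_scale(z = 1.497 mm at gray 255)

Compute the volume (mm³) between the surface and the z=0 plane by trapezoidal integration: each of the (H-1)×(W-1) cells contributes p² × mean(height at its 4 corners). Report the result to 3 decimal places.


height_mm = gray/255 × 1.497; cell vol = 2.64² × mean(4 corners)
unit = 2.64² × 1.497 / (4×255) = 0.0102289 mm³ per gray-sum
row 0: Σ corner-gray over 3 cells = 1281  → 13.1032
row 1: Σ corner-gray over 3 cells = 1683  → 17.2153
row 2: Σ corner-gray over 3 cells = 1618  → 16.5504
row 3: Σ corner-gray over 3 cells = 1105  → 11.3029
row 4: Σ corner-gray over 3 cells = 1358  → 13.8909
row 5: Σ corner-gray over 3 cells = 2168  → 22.1763
Σ rows: total corner-gray = 9213  → 94.2390 mm³

94.239


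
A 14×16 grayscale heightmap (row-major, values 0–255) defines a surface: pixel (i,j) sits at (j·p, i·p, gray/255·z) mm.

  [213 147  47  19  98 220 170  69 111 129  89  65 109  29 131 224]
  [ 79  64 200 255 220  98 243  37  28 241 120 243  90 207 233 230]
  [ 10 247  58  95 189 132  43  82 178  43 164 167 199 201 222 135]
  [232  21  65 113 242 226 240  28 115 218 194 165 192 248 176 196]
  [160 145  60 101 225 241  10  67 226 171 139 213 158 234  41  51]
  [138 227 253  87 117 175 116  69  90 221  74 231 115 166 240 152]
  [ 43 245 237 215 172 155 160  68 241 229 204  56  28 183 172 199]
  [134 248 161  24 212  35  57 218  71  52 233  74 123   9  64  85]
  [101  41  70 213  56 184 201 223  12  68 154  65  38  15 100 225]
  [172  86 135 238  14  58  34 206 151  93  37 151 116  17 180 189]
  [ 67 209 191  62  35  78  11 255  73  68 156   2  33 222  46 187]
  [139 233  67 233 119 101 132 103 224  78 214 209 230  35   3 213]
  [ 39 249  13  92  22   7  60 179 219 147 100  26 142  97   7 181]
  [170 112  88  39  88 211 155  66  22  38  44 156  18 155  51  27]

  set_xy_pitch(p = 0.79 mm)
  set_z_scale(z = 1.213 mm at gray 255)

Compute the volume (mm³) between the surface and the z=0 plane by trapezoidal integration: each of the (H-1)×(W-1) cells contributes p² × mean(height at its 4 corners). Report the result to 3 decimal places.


height_mm = gray/255 × 1.213; cell vol = 0.79² × mean(4 corners)
unit = 0.79² × 1.213 / (4×255) = 0.00074219 mm³ per gray-sum
row 0: Σ corner-gray over 15 cells = 8170  → 6.0637
row 1: Σ corner-gray over 15 cells = 9052  → 6.7183
row 2: Σ corner-gray over 15 cells = 9099  → 6.7532
row 3: Σ corner-gray over 15 cells = 9187  → 6.8185
row 4: Σ corner-gray over 15 cells = 8925  → 6.6240
row 5: Σ corner-gray over 15 cells = 9624  → 7.1428
row 6: Σ corner-gray over 15 cells = 8353  → 6.1995
row 7: Σ corner-gray over 15 cells = 6587  → 4.8888
row 8: Σ corner-gray over 15 cells = 6599  → 4.8977
row 9: Σ corner-gray over 15 cells = 6529  → 4.8458
row 10: Σ corner-gray over 15 cells = 7450  → 5.5293
row 11: Σ corner-gray over 15 cells = 7254  → 5.3838
row 12: Σ corner-gray over 15 cells = 5623  → 4.1733
Σ rows: total corner-gray = 102452  → 76.0388 mm³

76.039


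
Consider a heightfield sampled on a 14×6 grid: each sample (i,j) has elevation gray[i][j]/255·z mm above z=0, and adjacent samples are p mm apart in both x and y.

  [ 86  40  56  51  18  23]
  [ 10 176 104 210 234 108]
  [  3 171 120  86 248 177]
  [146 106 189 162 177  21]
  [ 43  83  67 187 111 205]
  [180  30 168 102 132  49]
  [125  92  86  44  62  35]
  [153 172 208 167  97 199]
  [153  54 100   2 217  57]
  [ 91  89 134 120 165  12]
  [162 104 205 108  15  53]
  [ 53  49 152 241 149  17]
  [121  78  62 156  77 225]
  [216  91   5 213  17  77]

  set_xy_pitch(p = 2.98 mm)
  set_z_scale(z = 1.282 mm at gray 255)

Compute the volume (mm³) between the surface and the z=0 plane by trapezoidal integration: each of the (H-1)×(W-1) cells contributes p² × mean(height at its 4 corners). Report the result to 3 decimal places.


339.888

height_mm = gray/255 × 1.282; cell vol = 2.98² × mean(4 corners)
unit = 2.98² × 1.282 / (4×255) = 0.0111614 mm³ per gray-sum
row 0: Σ corner-gray over 5 cells = 2005  → 22.3787
row 1: Σ corner-gray over 5 cells = 2996  → 33.4397
row 2: Σ corner-gray over 5 cells = 2865  → 31.9775
row 3: Σ corner-gray over 5 cells = 2579  → 28.7854
row 4: Σ corner-gray over 5 cells = 2237  → 24.9682
row 5: Σ corner-gray over 5 cells = 1821  → 20.3250
row 6: Σ corner-gray over 5 cells = 2368  → 26.4303
row 7: Σ corner-gray over 5 cells = 2596  → 28.9751
row 8: Σ corner-gray over 5 cells = 2075  → 23.1600
row 9: Σ corner-gray over 5 cells = 2198  → 24.5329
row 10: Σ corner-gray over 5 cells = 2331  → 26.0173
row 11: Σ corner-gray over 5 cells = 2344  → 26.1624
row 12: Σ corner-gray over 5 cells = 2037  → 22.7359
Σ rows: total corner-gray = 30452  → 339.8883 mm³


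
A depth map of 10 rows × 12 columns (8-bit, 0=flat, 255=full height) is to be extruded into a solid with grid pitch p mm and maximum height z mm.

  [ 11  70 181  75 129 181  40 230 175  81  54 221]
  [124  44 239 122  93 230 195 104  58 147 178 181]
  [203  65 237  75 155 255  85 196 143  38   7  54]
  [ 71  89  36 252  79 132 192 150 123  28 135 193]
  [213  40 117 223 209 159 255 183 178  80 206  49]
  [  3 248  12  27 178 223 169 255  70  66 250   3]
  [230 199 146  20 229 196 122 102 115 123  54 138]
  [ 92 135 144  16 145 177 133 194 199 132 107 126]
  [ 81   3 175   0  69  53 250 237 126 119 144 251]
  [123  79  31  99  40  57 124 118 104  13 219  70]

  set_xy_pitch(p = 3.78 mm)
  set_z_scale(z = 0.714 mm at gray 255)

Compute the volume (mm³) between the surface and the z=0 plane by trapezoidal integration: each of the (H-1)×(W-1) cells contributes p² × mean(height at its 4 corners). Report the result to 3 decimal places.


height_mm = gray/255 × 0.714; cell vol = 3.78² × mean(4 corners)
unit = 3.78² × 0.714 / (4×255) = 0.0100019 mm³ per gray-sum
row 0: Σ corner-gray over 11 cells = 5789  → 57.9009
row 1: Σ corner-gray over 11 cells = 5894  → 58.9511
row 2: Σ corner-gray over 11 cells = 5465  → 54.6603
row 3: Σ corner-gray over 11 cells = 6258  → 62.5918
row 4: Σ corner-gray over 11 cells = 6564  → 65.6523
row 5: Σ corner-gray over 11 cells = 5982  → 59.8312
row 6: Σ corner-gray over 11 cells = 5962  → 59.6312
row 7: Σ corner-gray over 11 cells = 5666  → 56.6707
row 8: Σ corner-gray over 11 cells = 4645  → 46.4587
Σ rows: total corner-gray = 52225  → 522.3482 mm³

522.348


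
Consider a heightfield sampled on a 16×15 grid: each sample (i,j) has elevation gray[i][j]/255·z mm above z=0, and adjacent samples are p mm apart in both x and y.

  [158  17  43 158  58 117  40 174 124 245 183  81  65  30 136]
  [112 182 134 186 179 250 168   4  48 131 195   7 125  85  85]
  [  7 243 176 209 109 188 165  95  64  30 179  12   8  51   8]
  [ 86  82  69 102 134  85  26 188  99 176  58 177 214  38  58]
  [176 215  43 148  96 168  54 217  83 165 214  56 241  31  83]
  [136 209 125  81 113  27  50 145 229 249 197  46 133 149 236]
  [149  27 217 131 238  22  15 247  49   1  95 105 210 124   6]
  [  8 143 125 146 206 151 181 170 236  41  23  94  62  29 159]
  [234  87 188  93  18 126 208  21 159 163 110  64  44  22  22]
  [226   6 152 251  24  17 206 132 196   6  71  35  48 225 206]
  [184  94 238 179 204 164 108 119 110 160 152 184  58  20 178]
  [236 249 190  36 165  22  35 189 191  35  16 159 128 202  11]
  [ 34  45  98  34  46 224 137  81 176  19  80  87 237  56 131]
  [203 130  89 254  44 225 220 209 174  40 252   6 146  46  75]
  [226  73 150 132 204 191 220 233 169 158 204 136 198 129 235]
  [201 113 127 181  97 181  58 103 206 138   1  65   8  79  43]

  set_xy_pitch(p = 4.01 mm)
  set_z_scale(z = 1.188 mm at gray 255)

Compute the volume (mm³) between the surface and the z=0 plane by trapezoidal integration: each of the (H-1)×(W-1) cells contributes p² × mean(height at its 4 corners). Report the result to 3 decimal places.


1940.993

height_mm = gray/255 × 1.188; cell vol = 4.01² × mean(4 corners)
unit = 4.01² × 1.188 / (4×255) = 0.0187286 mm³ per gray-sum
row 0: Σ corner-gray over 14 cells = 6549  → 122.6535
row 1: Σ corner-gray over 14 cells = 6658  → 124.6949
row 2: Σ corner-gray over 14 cells = 6113  → 114.4879
row 3: Σ corner-gray over 14 cells = 6761  → 126.6240
row 4: Σ corner-gray over 14 cells = 7599  → 142.3185
row 5: Σ corner-gray over 14 cells = 6995  → 131.0065
row 6: Σ corner-gray over 14 cells = 6498  → 121.6984
row 7: Σ corner-gray over 14 cells = 6243  → 116.9226
row 8: Σ corner-gray over 14 cells = 6032  → 112.9708
row 9: Σ corner-gray over 14 cells = 7112  → 133.1977
row 10: Σ corner-gray over 14 cells = 7423  → 139.0223
row 11: Σ corner-gray over 14 cells = 6286  → 117.7279
row 12: Σ corner-gray over 14 cells = 6753  → 126.4741
row 13: Σ corner-gray over 14 cells = 8803  → 164.8678
row 14: Σ corner-gray over 14 cells = 7813  → 146.3265
Σ rows: total corner-gray = 103638  → 1940.9933 mm³


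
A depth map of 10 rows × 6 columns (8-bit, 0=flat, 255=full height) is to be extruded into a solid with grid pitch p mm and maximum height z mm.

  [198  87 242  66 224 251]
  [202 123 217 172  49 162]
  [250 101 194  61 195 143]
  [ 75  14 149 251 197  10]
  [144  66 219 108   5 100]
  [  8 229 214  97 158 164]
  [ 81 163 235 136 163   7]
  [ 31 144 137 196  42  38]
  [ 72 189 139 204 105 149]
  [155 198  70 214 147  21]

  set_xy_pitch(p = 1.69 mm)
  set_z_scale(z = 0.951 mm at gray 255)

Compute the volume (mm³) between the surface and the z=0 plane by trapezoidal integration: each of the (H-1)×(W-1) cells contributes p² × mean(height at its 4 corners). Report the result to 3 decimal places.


66.788

height_mm = gray/255 × 0.951; cell vol = 1.69² × mean(4 corners)
unit = 1.69² × 0.951 / (4×255) = 0.00266289 mm³ per gray-sum
row 0: Σ corner-gray over 5 cells = 3173  → 8.4494
row 1: Σ corner-gray over 5 cells = 2981  → 7.9381
row 2: Σ corner-gray over 5 cells = 2802  → 7.4614
row 3: Σ corner-gray over 5 cells = 2347  → 6.2498
row 4: Σ corner-gray over 5 cells = 2608  → 6.9448
row 5: Σ corner-gray over 5 cells = 3050  → 8.1218
row 6: Σ corner-gray over 5 cells = 2589  → 6.8942
row 7: Σ corner-gray over 5 cells = 2602  → 6.9288
row 8: Σ corner-gray over 5 cells = 2929  → 7.7996
Σ rows: total corner-gray = 25081  → 66.7880 mm³


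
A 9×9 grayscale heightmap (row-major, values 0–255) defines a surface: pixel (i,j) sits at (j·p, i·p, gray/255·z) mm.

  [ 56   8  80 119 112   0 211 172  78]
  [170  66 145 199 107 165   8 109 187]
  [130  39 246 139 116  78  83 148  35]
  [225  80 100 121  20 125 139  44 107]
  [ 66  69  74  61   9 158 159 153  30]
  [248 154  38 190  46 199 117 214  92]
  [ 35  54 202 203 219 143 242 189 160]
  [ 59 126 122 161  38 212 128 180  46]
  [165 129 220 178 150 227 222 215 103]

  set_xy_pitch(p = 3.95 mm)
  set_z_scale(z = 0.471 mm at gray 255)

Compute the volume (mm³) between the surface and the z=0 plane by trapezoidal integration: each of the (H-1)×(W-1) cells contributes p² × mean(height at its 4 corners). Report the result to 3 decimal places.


232.106

height_mm = gray/255 × 0.471; cell vol = 3.95² × mean(4 corners)
unit = 3.95² × 0.471 / (4×255) = 0.00720468 mm³ per gray-sum
row 0: Σ corner-gray over 8 cells = 3493  → 25.1660
row 1: Σ corner-gray over 8 cells = 3818  → 27.5075
row 2: Σ corner-gray over 8 cells = 3453  → 24.8778
row 3: Σ corner-gray over 8 cells = 3052  → 21.9887
row 4: Σ corner-gray over 8 cells = 3718  → 26.7870
row 5: Σ corner-gray over 8 cells = 4955  → 35.6992
row 6: Σ corner-gray over 8 cells = 4738  → 34.1358
row 7: Σ corner-gray over 8 cells = 4989  → 35.9442
Σ rows: total corner-gray = 32216  → 232.1061 mm³


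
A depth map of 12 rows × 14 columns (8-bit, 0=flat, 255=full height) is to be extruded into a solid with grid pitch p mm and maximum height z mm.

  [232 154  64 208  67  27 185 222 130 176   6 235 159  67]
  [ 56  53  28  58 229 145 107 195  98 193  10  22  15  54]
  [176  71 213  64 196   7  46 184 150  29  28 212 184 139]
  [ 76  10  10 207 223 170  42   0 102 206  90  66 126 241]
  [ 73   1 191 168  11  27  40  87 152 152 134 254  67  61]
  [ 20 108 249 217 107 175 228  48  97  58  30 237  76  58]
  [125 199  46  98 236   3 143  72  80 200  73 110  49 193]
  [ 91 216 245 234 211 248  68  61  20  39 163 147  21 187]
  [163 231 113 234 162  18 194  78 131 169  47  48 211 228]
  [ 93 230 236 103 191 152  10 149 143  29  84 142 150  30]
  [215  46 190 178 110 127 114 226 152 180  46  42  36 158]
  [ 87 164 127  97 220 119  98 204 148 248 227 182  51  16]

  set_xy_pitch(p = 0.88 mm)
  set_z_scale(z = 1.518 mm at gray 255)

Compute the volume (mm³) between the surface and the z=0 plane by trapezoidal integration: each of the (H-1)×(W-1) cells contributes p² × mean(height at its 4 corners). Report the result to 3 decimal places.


80.513

height_mm = gray/255 × 1.518; cell vol = 0.88² × mean(4 corners)
unit = 0.88² × 1.518 / (4×255) = 0.00115249 mm³ per gray-sum
row 0: Σ corner-gray over 13 cells = 5981  → 6.8930
row 1: Σ corner-gray over 13 cells = 5499  → 6.3375
row 2: Σ corner-gray over 13 cells = 5904  → 6.8043
row 3: Σ corner-gray over 13 cells = 5523  → 6.3652
row 4: Σ corner-gray over 13 cells = 6040  → 6.9610
row 5: Σ corner-gray over 13 cells = 6274  → 7.2307
row 6: Σ corner-gray over 13 cells = 6560  → 7.5603
row 7: Σ corner-gray over 13 cells = 7287  → 8.3982
row 8: Σ corner-gray over 13 cells = 7024  → 8.0951
row 9: Σ corner-gray over 13 cells = 6628  → 7.6387
row 10: Σ corner-gray over 13 cells = 7140  → 8.2288
Σ rows: total corner-gray = 69860  → 80.5129 mm³


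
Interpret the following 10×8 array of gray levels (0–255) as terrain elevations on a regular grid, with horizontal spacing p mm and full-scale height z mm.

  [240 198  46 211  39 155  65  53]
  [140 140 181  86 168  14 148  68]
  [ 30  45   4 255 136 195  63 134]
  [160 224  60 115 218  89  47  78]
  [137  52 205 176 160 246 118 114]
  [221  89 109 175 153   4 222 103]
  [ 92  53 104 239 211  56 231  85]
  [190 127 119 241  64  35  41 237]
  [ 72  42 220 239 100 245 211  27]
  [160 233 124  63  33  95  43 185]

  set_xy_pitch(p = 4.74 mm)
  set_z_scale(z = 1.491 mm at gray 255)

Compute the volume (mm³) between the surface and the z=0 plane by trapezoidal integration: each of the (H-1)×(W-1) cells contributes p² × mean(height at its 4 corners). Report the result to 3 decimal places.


1081.301

height_mm = gray/255 × 1.491; cell vol = 4.74² × mean(4 corners)
unit = 4.74² × 1.491 / (4×255) = 0.0328423 mm³ per gray-sum
row 0: Σ corner-gray over 7 cells = 3403  → 111.7625
row 1: Σ corner-gray over 7 cells = 3242  → 106.4749
row 2: Σ corner-gray over 7 cells = 3304  → 108.5111
row 3: Σ corner-gray over 7 cells = 3909  → 128.3807
row 4: Σ corner-gray over 7 cells = 3993  → 131.1395
row 5: Σ corner-gray over 7 cells = 3793  → 124.5710
row 6: Σ corner-gray over 7 cells = 3646  → 119.7432
row 7: Σ corner-gray over 7 cells = 3894  → 127.8881
row 8: Σ corner-gray over 7 cells = 3740  → 122.8304
Σ rows: total corner-gray = 32924  → 1081.3014 mm³


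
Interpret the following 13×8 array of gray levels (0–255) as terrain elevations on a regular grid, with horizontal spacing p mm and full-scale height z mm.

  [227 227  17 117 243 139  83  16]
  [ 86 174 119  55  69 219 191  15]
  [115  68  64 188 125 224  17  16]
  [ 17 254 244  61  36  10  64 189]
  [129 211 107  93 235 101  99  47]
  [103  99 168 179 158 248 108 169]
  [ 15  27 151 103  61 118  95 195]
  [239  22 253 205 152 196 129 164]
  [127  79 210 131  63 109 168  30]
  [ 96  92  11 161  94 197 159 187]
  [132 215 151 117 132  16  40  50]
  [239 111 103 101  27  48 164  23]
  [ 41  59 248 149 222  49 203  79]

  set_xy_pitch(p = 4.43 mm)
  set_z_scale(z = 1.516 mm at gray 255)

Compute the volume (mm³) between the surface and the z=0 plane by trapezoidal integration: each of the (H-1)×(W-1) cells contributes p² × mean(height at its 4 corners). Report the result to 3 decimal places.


1208.634

height_mm = gray/255 × 1.516; cell vol = 4.43² × mean(4 corners)
unit = 4.43² × 1.516 / (4×255) = 0.029168 mm³ per gray-sum
row 0: Σ corner-gray over 7 cells = 3650  → 106.4632
row 1: Σ corner-gray over 7 cells = 3258  → 95.0293
row 2: Σ corner-gray over 7 cells = 3047  → 88.8749
row 3: Σ corner-gray over 7 cells = 3412  → 99.5212
row 4: Σ corner-gray over 7 cells = 4060  → 118.4220
row 5: Σ corner-gray over 7 cells = 3512  → 102.4380
row 6: Σ corner-gray over 7 cells = 3637  → 106.0840
row 7: Σ corner-gray over 7 cells = 3994  → 116.4969
row 8: Σ corner-gray over 7 cells = 3388  → 98.8211
row 9: Σ corner-gray over 7 cells = 3235  → 94.3584
row 10: Σ corner-gray over 7 cells = 2894  → 84.4122
row 11: Σ corner-gray over 7 cells = 3350  → 97.7128
Σ rows: total corner-gray = 41437  → 1208.6339 mm³


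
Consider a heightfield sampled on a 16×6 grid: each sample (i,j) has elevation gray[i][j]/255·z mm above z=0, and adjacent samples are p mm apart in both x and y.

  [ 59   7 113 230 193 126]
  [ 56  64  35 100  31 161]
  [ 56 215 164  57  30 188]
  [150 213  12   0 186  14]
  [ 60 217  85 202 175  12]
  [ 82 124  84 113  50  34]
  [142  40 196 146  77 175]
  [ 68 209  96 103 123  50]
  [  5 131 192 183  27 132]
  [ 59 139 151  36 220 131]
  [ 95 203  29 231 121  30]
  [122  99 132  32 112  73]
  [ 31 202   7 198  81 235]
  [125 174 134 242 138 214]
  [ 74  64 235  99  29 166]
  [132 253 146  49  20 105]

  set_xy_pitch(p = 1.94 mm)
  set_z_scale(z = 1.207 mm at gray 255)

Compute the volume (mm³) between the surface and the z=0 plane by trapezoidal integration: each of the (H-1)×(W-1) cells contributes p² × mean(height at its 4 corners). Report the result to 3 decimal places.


156.214

height_mm = gray/255 × 1.207; cell vol = 1.94² × mean(4 corners)
unit = 1.94² × 1.207 / (4×255) = 0.00445359 mm³ per gray-sum
row 0: Σ corner-gray over 5 cells = 1948  → 8.6756
row 1: Σ corner-gray over 5 cells = 1853  → 8.2525
row 2: Σ corner-gray over 5 cells = 2162  → 9.6287
row 3: Σ corner-gray over 5 cells = 2416  → 10.7599
row 4: Σ corner-gray over 5 cells = 2288  → 10.1898
row 5: Σ corner-gray over 5 cells = 2093  → 9.3214
row 6: Σ corner-gray over 5 cells = 2415  → 10.7554
row 7: Σ corner-gray over 5 cells = 2383  → 10.6129
row 8: Σ corner-gray over 5 cells = 2485  → 11.0672
row 9: Σ corner-gray over 5 cells = 2575  → 11.4680
row 10: Σ corner-gray over 5 cells = 2238  → 9.9671
row 11: Σ corner-gray over 5 cells = 2187  → 9.7400
row 12: Σ corner-gray over 5 cells = 2957  → 13.1693
row 13: Σ corner-gray over 5 cells = 2809  → 12.5101
row 14: Σ corner-gray over 5 cells = 2267  → 10.0963
Σ rows: total corner-gray = 35076  → 156.2142 mm³


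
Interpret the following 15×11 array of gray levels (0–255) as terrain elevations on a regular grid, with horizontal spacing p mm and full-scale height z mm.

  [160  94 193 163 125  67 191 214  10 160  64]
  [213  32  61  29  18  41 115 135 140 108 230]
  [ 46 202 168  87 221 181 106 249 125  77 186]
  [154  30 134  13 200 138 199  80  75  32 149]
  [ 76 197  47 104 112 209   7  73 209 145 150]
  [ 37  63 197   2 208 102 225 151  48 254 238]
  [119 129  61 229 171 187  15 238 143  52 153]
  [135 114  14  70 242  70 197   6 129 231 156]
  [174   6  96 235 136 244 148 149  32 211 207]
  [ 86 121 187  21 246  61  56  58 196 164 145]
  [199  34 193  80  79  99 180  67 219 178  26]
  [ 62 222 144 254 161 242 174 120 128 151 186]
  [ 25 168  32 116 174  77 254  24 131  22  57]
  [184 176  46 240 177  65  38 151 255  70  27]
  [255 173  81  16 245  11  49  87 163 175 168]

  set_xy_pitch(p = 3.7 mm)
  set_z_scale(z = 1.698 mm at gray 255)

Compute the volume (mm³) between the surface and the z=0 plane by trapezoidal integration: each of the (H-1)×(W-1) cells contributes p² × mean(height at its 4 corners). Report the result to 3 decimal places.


1634.965

height_mm = gray/255 × 1.698; cell vol = 3.7² × mean(4 corners)
unit = 3.7² × 1.698 / (4×255) = 0.0227898 mm³ per gray-sum
row 0: Σ corner-gray over 10 cells = 4459  → 101.6198
row 1: Σ corner-gray over 10 cells = 4865  → 110.8725
row 2: Σ corner-gray over 10 cells = 5169  → 117.8006
row 3: Σ corner-gray over 10 cells = 4537  → 103.3974
row 4: Σ corner-gray over 10 cells = 5207  → 118.6666
row 5: Σ corner-gray over 10 cells = 5497  → 125.2757
row 6: Σ corner-gray over 10 cells = 5159  → 117.5727
row 7: Σ corner-gray over 10 cells = 5332  → 121.5153
row 8: Σ corner-gray over 10 cells = 5346  → 121.8344
row 9: Σ corner-gray over 10 cells = 4934  → 112.4450
row 10: Σ corner-gray over 10 cells = 5923  → 134.9841
row 11: Σ corner-gray over 10 cells = 5518  → 125.7542
row 12: Σ corner-gray over 10 cells = 4725  → 107.6819
row 13: Σ corner-gray over 10 cells = 5070  → 115.5444
Σ rows: total corner-gray = 71741  → 1634.9647 mm³


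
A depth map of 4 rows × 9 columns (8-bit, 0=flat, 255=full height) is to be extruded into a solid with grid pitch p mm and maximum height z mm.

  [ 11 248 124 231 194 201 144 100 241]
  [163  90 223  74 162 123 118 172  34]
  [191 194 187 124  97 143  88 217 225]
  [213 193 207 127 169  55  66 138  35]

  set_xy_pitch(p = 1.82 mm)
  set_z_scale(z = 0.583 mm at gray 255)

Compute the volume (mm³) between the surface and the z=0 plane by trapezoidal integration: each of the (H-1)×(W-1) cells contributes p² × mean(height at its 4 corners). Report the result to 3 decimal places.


height_mm = gray/255 × 0.583; cell vol = 1.82² × mean(4 corners)
unit = 1.82² × 0.583 / (4×255) = 0.00189326 mm³ per gray-sum
row 0: Σ corner-gray over 8 cells = 4857  → 9.1956
row 1: Σ corner-gray over 8 cells = 4637  → 8.7791
row 2: Σ corner-gray over 8 cells = 4674  → 8.8491
Σ rows: total corner-gray = 14168  → 26.8238 mm³

26.824


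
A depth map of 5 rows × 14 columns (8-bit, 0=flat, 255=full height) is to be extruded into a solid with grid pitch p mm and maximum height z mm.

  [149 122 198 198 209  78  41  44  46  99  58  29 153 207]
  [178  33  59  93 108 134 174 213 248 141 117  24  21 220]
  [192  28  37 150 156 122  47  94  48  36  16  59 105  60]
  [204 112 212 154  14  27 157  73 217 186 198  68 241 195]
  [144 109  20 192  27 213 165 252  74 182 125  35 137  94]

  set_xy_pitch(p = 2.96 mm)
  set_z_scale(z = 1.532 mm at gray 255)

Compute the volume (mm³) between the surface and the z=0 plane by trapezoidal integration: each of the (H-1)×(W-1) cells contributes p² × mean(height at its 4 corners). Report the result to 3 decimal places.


315.725

height_mm = gray/255 × 1.532; cell vol = 2.96² × mean(4 corners)
unit = 2.96² × 1.532 / (4×255) = 0.0131596 mm³ per gray-sum
row 0: Σ corner-gray over 13 cells = 6034  → 79.4049
row 1: Σ corner-gray over 13 cells = 5176  → 68.1140
row 2: Σ corner-gray over 13 cells = 5765  → 75.8650
row 3: Σ corner-gray over 13 cells = 7017  → 92.3408
Σ rows: total corner-gray = 23992  → 315.7246 mm³


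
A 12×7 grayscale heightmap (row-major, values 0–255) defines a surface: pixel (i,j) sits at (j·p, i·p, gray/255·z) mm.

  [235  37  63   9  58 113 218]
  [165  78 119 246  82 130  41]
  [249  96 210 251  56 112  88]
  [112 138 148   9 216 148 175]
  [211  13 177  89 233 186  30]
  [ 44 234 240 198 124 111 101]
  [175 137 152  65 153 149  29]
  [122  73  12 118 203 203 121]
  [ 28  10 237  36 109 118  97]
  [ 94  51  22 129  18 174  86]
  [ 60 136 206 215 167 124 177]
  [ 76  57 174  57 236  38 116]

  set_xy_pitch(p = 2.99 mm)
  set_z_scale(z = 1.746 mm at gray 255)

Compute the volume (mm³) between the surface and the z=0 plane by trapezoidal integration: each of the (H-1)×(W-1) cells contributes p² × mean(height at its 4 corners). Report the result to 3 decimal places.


510.872

height_mm = gray/255 × 1.746; cell vol = 2.99² × mean(4 corners)
unit = 2.99² × 1.746 / (4×255) = 0.0153033 mm³ per gray-sum
row 0: Σ corner-gray over 6 cells = 2529  → 38.7022
row 1: Σ corner-gray over 6 cells = 3303  → 50.5470
row 2: Σ corner-gray over 6 cells = 3392  → 51.9090
row 3: Σ corner-gray over 6 cells = 3242  → 49.6135
row 4: Σ corner-gray over 6 cells = 3596  → 55.0308
row 5: Σ corner-gray over 6 cells = 3475  → 53.1791
row 6: Σ corner-gray over 6 cells = 2977  → 45.5581
row 7: Σ corner-gray over 6 cells = 2606  → 39.8805
row 8: Σ corner-gray over 6 cells = 2113  → 32.3360
row 9: Σ corner-gray over 6 cells = 2901  → 44.3950
row 10: Σ corner-gray over 6 cells = 3249  → 49.7206
Σ rows: total corner-gray = 33383  → 510.8717 mm³


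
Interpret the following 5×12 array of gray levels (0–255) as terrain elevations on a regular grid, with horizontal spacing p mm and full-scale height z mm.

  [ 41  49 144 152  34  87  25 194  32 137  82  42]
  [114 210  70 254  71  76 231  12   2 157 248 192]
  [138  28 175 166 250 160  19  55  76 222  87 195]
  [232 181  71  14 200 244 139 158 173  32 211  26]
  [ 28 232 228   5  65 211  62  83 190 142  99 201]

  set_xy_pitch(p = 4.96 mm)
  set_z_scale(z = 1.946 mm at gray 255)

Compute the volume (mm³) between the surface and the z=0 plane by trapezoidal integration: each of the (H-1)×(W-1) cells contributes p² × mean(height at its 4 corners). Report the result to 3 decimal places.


1059.815

height_mm = gray/255 × 1.946; cell vol = 4.96² × mean(4 corners)
unit = 4.96² × 1.946 / (4×255) = 0.046936 mm³ per gray-sum
row 0: Σ corner-gray over 11 cells = 4923  → 231.0659
row 1: Σ corner-gray over 11 cells = 5777  → 271.1492
row 2: Σ corner-gray over 11 cells = 5913  → 277.5325
row 3: Σ corner-gray over 11 cells = 5967  → 280.0671
Σ rows: total corner-gray = 22580  → 1059.8147 mm³


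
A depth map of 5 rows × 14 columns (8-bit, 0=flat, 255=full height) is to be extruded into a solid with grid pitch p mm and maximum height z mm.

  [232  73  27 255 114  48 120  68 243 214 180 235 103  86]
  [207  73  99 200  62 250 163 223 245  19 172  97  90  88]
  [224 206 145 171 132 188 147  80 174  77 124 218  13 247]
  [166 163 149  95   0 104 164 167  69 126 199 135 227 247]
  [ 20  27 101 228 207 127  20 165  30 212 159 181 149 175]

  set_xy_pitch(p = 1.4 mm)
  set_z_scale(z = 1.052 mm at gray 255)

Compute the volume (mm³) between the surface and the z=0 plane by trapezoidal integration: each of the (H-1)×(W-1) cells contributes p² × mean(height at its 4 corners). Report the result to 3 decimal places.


59.244

height_mm = gray/255 × 1.052; cell vol = 1.4² × mean(4 corners)
unit = 1.4² × 1.052 / (4×255) = 0.00202149 mm³ per gray-sum
row 0: Σ corner-gray over 13 cells = 7359  → 14.8761
row 1: Σ corner-gray over 13 cells = 7502  → 15.1652
row 2: Σ corner-gray over 13 cells = 7430  → 15.0197
row 3: Σ corner-gray over 13 cells = 7016  → 14.1828
Σ rows: total corner-gray = 29307  → 59.2438 mm³


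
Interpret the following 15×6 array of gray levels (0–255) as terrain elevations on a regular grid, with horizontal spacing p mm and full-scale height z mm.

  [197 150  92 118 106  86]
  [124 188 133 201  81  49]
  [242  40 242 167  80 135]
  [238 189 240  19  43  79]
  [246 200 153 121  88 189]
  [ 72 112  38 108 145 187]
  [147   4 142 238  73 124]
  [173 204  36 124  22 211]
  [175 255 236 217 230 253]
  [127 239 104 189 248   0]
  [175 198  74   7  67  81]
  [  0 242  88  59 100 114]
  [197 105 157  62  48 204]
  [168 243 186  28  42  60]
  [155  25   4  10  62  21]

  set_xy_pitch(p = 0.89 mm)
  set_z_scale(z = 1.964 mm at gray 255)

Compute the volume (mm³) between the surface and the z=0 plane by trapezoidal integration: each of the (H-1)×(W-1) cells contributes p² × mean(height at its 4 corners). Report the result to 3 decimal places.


height_mm = gray/255 × 1.964; cell vol = 0.89² × mean(4 corners)
unit = 0.89² × 1.964 / (4×255) = 0.00152518 mm³ per gray-sum
row 0: Σ corner-gray over 5 cells = 2594  → 3.9563
row 1: Σ corner-gray over 5 cells = 2814  → 4.2919
row 2: Σ corner-gray over 5 cells = 2734  → 4.1698
row 3: Σ corner-gray over 5 cells = 2858  → 4.3590
row 4: Σ corner-gray over 5 cells = 2624  → 4.0021
row 5: Σ corner-gray over 5 cells = 2250  → 3.4317
row 6: Σ corner-gray over 5 cells = 2341  → 3.5704
row 7: Σ corner-gray over 5 cells = 3460  → 5.2771
row 8: Σ corner-gray over 5 cells = 3991  → 6.0870
row 9: Σ corner-gray over 5 cells = 2635  → 4.0189
row 10: Σ corner-gray over 5 cells = 2040  → 3.1114
row 11: Σ corner-gray over 5 cells = 2237  → 3.4118
row 12: Σ corner-gray over 5 cells = 2371  → 3.6162
row 13: Σ corner-gray over 5 cells = 1604  → 2.4464
Σ rows: total corner-gray = 36553  → 55.7499 mm³

55.750


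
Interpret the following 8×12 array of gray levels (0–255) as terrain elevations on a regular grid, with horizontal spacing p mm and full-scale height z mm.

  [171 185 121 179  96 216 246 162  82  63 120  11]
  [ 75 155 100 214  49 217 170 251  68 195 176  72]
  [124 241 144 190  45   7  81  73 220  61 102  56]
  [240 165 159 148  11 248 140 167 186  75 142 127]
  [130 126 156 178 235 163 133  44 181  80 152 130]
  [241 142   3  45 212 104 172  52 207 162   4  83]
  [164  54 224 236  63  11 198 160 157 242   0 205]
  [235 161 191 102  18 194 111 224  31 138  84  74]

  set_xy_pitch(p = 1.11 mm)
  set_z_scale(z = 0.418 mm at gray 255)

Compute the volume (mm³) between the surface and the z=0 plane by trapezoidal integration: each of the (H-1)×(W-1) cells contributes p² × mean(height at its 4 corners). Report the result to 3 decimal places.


height_mm = gray/255 × 0.418; cell vol = 1.11² × mean(4 corners)
unit = 1.11² × 0.418 / (4×255) = 0.000504919 mm³ per gray-sum
row 0: Σ corner-gray over 11 cells = 6459  → 3.2613
row 1: Σ corner-gray over 11 cells = 5845  → 2.9513
row 2: Σ corner-gray over 11 cells = 5757  → 2.9068
row 3: Σ corner-gray over 11 cells = 6405  → 3.2340
row 4: Σ corner-gray over 11 cells = 5686  → 2.8710
row 5: Σ corner-gray over 11 cells = 5589  → 2.8220
row 6: Σ corner-gray over 11 cells = 5876  → 2.9669
Σ rows: total corner-gray = 41617  → 21.0132 mm³

21.013


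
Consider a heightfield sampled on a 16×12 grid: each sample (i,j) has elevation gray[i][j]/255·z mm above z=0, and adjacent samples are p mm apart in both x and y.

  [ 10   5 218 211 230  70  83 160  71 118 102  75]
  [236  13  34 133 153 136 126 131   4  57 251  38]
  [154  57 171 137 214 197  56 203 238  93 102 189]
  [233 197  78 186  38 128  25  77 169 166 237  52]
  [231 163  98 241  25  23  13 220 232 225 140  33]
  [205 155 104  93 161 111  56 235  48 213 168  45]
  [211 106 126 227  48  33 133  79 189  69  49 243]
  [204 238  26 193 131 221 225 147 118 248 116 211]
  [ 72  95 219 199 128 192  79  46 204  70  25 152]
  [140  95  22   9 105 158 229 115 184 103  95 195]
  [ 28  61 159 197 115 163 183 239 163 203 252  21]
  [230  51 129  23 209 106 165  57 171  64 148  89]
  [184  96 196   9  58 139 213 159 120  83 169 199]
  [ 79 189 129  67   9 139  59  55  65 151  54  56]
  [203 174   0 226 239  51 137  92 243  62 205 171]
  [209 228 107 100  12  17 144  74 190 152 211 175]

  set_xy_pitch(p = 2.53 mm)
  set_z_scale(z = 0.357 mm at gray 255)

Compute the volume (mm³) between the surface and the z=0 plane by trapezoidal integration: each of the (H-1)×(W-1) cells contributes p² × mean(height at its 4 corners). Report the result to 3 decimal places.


height_mm = gray/255 × 0.357; cell vol = 2.53² × mean(4 corners)
unit = 2.53² × 0.357 / (4×255) = 0.00224031 mm³ per gray-sum
row 0: Σ corner-gray over 11 cells = 4971  → 11.1366
row 1: Σ corner-gray over 11 cells = 5629  → 12.6107
row 2: Σ corner-gray over 11 cells = 6166  → 13.8138
row 3: Σ corner-gray over 11 cells = 5911  → 13.2425
row 4: Σ corner-gray over 11 cells = 5962  → 13.3568
row 5: Σ corner-gray over 11 cells = 5510  → 12.3441
row 6: Σ corner-gray over 11 cells = 6313  → 14.1431
row 7: Σ corner-gray over 11 cells = 6479  → 14.5150
row 8: Σ corner-gray over 11 cells = 5303  → 11.8804
row 9: Σ corner-gray over 11 cells = 6084  → 13.6301
row 10: Σ corner-gray over 11 cells = 6084  → 13.6301
row 11: Σ corner-gray over 11 cells = 5432  → 12.1694
row 12: Σ corner-gray over 11 cells = 4836  → 10.8342
row 13: Σ corner-gray over 11 cells = 5201  → 11.6519
row 14: Σ corner-gray over 11 cells = 6086  → 13.6346
Σ rows: total corner-gray = 85967  → 192.5932 mm³

192.593


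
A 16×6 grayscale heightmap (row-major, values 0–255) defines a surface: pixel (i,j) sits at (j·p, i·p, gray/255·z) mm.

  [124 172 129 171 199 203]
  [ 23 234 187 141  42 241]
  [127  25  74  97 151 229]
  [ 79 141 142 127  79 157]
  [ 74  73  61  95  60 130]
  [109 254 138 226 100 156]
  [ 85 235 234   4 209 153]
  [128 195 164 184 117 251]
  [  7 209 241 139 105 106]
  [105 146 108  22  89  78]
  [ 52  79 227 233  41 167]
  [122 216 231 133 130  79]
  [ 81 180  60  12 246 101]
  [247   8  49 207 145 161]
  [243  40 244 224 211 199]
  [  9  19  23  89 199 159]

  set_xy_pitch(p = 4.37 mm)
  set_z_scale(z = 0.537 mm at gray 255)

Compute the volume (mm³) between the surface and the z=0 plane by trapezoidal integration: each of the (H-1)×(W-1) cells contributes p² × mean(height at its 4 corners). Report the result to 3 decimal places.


411.539

height_mm = gray/255 × 0.537; cell vol = 4.37² × mean(4 corners)
unit = 4.37² × 0.537 / (4×255) = 0.010054 mm³ per gray-sum
row 0: Σ corner-gray over 5 cells = 3141  → 31.5795
row 1: Σ corner-gray over 5 cells = 2522  → 25.3561
row 2: Σ corner-gray over 5 cells = 2264  → 22.7622
row 3: Σ corner-gray over 5 cells = 1996  → 20.0677
row 4: Σ corner-gray over 5 cells = 2483  → 24.9640
row 5: Σ corner-gray over 5 cells = 3303  → 33.2082
row 6: Σ corner-gray over 5 cells = 3301  → 33.1881
row 7: Σ corner-gray over 5 cells = 3200  → 32.1727
row 8: Σ corner-gray over 5 cells = 2414  → 24.2703
row 9: Σ corner-gray over 5 cells = 2292  → 23.0437
row 10: Σ corner-gray over 5 cells = 3000  → 30.1619
row 11: Σ corner-gray over 5 cells = 2799  → 28.1410
row 12: Σ corner-gray over 5 cells = 2404  → 24.1697
row 13: Σ corner-gray over 5 cells = 3106  → 31.2276
row 14: Σ corner-gray over 5 cells = 2708  → 27.2261
Σ rows: total corner-gray = 40933  → 411.5386 mm³


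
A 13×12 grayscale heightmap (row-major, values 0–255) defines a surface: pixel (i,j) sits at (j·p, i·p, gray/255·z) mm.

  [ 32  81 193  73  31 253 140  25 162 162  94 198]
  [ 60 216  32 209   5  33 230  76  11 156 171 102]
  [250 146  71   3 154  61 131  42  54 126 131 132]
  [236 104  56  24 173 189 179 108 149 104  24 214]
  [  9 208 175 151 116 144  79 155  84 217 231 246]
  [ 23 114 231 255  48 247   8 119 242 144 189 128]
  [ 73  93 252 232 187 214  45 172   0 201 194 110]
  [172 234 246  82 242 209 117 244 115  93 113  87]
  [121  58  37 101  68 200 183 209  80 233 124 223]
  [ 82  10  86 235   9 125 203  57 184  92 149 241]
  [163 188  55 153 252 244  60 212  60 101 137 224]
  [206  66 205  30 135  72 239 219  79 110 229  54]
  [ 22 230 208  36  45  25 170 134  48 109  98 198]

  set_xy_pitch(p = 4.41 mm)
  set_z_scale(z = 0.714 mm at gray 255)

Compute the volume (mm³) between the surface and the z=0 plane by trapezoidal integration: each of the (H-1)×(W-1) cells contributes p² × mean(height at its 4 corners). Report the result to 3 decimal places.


height_mm = gray/255 × 0.714; cell vol = 4.41² × mean(4 corners)
unit = 4.41² × 0.714 / (4×255) = 0.0136137 mm³ per gray-sum
row 0: Σ corner-gray over 11 cells = 5098  → 69.4025
row 1: Σ corner-gray over 11 cells = 4660  → 63.4397
row 2: Σ corner-gray over 11 cells = 4890  → 66.5708
row 3: Σ corner-gray over 11 cells = 6045  → 82.2946
row 4: Σ corner-gray over 11 cells = 6720  → 91.4839
row 5: Σ corner-gray over 11 cells = 6708  → 91.3205
row 6: Σ corner-gray over 11 cells = 7012  → 95.4591
row 7: Σ corner-gray over 11 cells = 6579  → 89.5643
row 8: Σ corner-gray over 11 cells = 5553  → 75.5967
row 9: Σ corner-gray over 11 cells = 5934  → 80.7835
row 10: Σ corner-gray over 11 cells = 6339  → 86.2971
row 11: Σ corner-gray over 11 cells = 5454  → 74.2490
Σ rows: total corner-gray = 70992  → 966.4617 mm³

966.462


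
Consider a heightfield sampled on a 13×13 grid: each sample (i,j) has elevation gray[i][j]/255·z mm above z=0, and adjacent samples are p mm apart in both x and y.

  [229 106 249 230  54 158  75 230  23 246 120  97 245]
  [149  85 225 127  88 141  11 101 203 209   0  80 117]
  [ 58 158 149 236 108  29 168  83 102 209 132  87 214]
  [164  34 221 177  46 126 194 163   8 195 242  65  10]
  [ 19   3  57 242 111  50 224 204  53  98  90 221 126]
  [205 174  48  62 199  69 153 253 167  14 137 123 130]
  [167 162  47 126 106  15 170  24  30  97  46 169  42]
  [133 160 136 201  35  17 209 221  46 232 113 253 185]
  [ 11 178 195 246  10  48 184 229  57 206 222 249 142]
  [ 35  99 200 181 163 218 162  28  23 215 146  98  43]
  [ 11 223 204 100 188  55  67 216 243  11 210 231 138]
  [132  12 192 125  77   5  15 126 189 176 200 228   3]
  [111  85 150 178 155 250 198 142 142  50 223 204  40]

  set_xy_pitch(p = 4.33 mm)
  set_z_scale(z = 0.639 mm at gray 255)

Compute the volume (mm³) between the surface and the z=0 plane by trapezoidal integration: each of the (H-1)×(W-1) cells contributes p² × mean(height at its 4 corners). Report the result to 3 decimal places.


height_mm = gray/255 × 0.639; cell vol = 4.33² × mean(4 corners)
unit = 4.33² × 0.639 / (4×255) = 0.0117456 mm³ per gray-sum
row 0: Σ corner-gray over 12 cells = 6456  → 75.8298
row 1: Σ corner-gray over 12 cells = 6000  → 70.4738
row 2: Σ corner-gray over 12 cells = 6310  → 74.1150
row 3: Σ corner-gray over 12 cells = 5967  → 70.0862
row 4: Σ corner-gray over 12 cells = 5984  → 70.2859
row 5: Σ corner-gray over 12 cells = 5326  → 62.5572
row 6: Σ corner-gray over 12 cells = 5757  → 67.6196
row 7: Σ corner-gray over 12 cells = 7365  → 86.5066
row 8: Σ corner-gray over 12 cells = 6945  → 81.5734
row 9: Σ corner-gray over 12 cells = 6789  → 79.7411
row 10: Σ corner-gray over 12 cells = 6470  → 75.9943
row 11: Σ corner-gray over 12 cells = 6530  → 76.6990
Σ rows: total corner-gray = 75899  → 891.4819 mm³

891.482
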